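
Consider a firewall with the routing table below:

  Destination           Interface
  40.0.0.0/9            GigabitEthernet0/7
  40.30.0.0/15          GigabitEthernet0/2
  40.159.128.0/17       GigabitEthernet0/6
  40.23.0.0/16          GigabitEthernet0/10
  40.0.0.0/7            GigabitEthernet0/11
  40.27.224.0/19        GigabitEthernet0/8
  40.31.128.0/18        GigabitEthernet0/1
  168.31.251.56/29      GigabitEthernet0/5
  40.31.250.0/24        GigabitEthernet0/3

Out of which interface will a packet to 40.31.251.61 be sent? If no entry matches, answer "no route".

GigabitEthernet0/2

Routes whose prefix contains 40.31.251.61:
  40.0.0.0/7 (40.0.0.0 - 41.255.255.255) -> GigabitEthernet0/11
  40.0.0.0/9 (40.0.0.0 - 40.127.255.255) -> GigabitEthernet0/7
  40.30.0.0/15 (40.30.0.0 - 40.31.255.255) -> GigabitEthernet0/2
More-specific entries that do NOT match:
  168.31.251.56/29 (168.31.251.56 - 168.31.251.63) does not contain 40.31.251.61
  40.31.250.0/24 (40.31.250.0 - 40.31.250.255) does not contain 40.31.251.61
  40.27.224.0/19 (40.27.224.0 - 40.27.255.255) does not contain 40.31.251.61
  40.31.128.0/18 (40.31.128.0 - 40.31.191.255) does not contain 40.31.251.61
  40.159.128.0/17 (40.159.128.0 - 40.159.255.255) does not contain 40.31.251.61
  40.23.0.0/16 (40.23.0.0 - 40.23.255.255) does not contain 40.31.251.61
Longest matching prefix is /15 -> interface GigabitEthernet0/2.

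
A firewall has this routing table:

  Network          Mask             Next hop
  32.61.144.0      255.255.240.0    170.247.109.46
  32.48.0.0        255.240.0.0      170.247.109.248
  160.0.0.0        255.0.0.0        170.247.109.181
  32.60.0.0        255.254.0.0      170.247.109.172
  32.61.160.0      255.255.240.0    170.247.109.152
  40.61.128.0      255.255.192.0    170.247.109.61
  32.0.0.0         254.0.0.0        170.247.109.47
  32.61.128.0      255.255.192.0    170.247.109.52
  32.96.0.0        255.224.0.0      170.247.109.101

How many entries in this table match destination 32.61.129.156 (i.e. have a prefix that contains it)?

Prefixes containing 32.61.129.156:
  32.0.0.0/7 (32.0.0.0 - 33.255.255.255)
  32.48.0.0/12 (32.48.0.0 - 32.63.255.255)
  32.60.0.0/15 (32.60.0.0 - 32.61.255.255)
  32.61.128.0/18 (32.61.128.0 - 32.61.191.255)
Total matching entries: 4.

4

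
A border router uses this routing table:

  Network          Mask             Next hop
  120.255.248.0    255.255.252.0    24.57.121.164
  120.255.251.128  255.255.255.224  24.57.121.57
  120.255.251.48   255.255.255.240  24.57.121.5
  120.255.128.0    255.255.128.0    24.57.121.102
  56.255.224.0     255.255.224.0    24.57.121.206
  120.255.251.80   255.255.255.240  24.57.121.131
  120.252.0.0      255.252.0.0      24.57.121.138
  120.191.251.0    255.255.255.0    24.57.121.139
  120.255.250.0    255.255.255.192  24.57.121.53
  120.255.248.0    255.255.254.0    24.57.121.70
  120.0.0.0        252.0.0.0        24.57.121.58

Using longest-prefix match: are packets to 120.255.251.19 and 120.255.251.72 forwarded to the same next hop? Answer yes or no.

yes

120.255.251.19: longest match 120.255.248.0/22 -> 24.57.121.164
120.255.251.72: longest match 120.255.248.0/22 -> 24.57.121.164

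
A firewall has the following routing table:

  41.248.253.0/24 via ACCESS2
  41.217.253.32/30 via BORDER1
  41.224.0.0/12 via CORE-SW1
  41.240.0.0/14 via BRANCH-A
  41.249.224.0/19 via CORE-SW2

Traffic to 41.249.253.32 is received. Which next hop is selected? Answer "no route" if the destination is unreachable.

CORE-SW2

Routes whose prefix contains 41.249.253.32:
  41.249.224.0/19 (41.249.224.0 - 41.249.255.255) -> CORE-SW2
More-specific entries that do NOT match:
  41.217.253.32/30 (41.217.253.32 - 41.217.253.35) does not contain 41.249.253.32
  41.248.253.0/24 (41.248.253.0 - 41.248.253.255) does not contain 41.249.253.32
Longest matching prefix is /19 -> next hop CORE-SW2.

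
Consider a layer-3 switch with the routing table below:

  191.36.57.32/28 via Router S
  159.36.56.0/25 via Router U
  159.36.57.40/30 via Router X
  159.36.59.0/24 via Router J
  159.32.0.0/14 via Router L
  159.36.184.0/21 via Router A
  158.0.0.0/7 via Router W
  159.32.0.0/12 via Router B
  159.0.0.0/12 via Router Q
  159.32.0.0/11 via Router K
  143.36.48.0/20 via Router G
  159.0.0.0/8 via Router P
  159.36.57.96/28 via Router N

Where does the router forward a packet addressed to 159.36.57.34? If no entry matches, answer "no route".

Router B

Routes whose prefix contains 159.36.57.34:
  158.0.0.0/7 (158.0.0.0 - 159.255.255.255) -> Router W
  159.0.0.0/8 (159.0.0.0 - 159.255.255.255) -> Router P
  159.32.0.0/11 (159.32.0.0 - 159.63.255.255) -> Router K
  159.32.0.0/12 (159.32.0.0 - 159.47.255.255) -> Router B
More-specific entries that do NOT match:
  159.36.57.40/30 (159.36.57.40 - 159.36.57.43) does not contain 159.36.57.34
  191.36.57.32/28 (191.36.57.32 - 191.36.57.47) does not contain 159.36.57.34
  159.36.57.96/28 (159.36.57.96 - 159.36.57.111) does not contain 159.36.57.34
  159.36.56.0/25 (159.36.56.0 - 159.36.56.127) does not contain 159.36.57.34
  159.36.59.0/24 (159.36.59.0 - 159.36.59.255) does not contain 159.36.57.34
  159.36.184.0/21 (159.36.184.0 - 159.36.191.255) does not contain 159.36.57.34
  143.36.48.0/20 (143.36.48.0 - 143.36.63.255) does not contain 159.36.57.34
  159.32.0.0/14 (159.32.0.0 - 159.35.255.255) does not contain 159.36.57.34
Longest matching prefix is /12 -> next hop Router B.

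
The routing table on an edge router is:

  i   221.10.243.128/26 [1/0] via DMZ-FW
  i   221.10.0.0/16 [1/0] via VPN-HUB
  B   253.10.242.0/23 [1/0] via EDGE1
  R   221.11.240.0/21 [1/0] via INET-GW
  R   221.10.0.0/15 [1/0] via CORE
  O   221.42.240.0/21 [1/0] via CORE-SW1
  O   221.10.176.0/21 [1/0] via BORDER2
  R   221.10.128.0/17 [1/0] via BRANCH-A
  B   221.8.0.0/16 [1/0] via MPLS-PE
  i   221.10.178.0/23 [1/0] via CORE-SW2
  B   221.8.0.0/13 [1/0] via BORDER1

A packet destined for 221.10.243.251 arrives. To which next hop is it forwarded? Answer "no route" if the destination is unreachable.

BRANCH-A

Routes whose prefix contains 221.10.243.251:
  221.8.0.0/13 (221.8.0.0 - 221.15.255.255) -> BORDER1
  221.10.0.0/15 (221.10.0.0 - 221.11.255.255) -> CORE
  221.10.0.0/16 (221.10.0.0 - 221.10.255.255) -> VPN-HUB
  221.10.128.0/17 (221.10.128.0 - 221.10.255.255) -> BRANCH-A
More-specific entries that do NOT match:
  221.10.243.128/26 (221.10.243.128 - 221.10.243.191) does not contain 221.10.243.251
  253.10.242.0/23 (253.10.242.0 - 253.10.243.255) does not contain 221.10.243.251
  221.10.178.0/23 (221.10.178.0 - 221.10.179.255) does not contain 221.10.243.251
  221.11.240.0/21 (221.11.240.0 - 221.11.247.255) does not contain 221.10.243.251
  221.42.240.0/21 (221.42.240.0 - 221.42.247.255) does not contain 221.10.243.251
  221.10.176.0/21 (221.10.176.0 - 221.10.183.255) does not contain 221.10.243.251
Longest matching prefix is /17 -> next hop BRANCH-A.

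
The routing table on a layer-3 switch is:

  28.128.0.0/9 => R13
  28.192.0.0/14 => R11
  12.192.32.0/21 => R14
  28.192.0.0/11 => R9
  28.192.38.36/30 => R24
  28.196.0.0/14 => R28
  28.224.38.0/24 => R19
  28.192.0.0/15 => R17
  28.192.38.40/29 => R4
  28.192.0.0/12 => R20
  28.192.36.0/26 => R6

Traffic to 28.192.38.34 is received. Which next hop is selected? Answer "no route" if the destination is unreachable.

Routes whose prefix contains 28.192.38.34:
  28.128.0.0/9 (28.128.0.0 - 28.255.255.255) -> R13
  28.192.0.0/11 (28.192.0.0 - 28.223.255.255) -> R9
  28.192.0.0/12 (28.192.0.0 - 28.207.255.255) -> R20
  28.192.0.0/14 (28.192.0.0 - 28.195.255.255) -> R11
  28.192.0.0/15 (28.192.0.0 - 28.193.255.255) -> R17
More-specific entries that do NOT match:
  28.192.38.36/30 (28.192.38.36 - 28.192.38.39) does not contain 28.192.38.34
  28.192.38.40/29 (28.192.38.40 - 28.192.38.47) does not contain 28.192.38.34
  28.192.36.0/26 (28.192.36.0 - 28.192.36.63) does not contain 28.192.38.34
  28.224.38.0/24 (28.224.38.0 - 28.224.38.255) does not contain 28.192.38.34
  12.192.32.0/21 (12.192.32.0 - 12.192.39.255) does not contain 28.192.38.34
Longest matching prefix is /15 -> next hop R17.

R17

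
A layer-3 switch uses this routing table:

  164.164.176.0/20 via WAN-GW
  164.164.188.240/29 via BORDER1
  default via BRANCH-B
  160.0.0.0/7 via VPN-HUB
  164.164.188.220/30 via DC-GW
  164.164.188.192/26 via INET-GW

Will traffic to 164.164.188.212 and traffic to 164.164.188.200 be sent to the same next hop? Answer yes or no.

164.164.188.212: longest match 164.164.188.192/26 -> INET-GW
164.164.188.200: longest match 164.164.188.192/26 -> INET-GW

yes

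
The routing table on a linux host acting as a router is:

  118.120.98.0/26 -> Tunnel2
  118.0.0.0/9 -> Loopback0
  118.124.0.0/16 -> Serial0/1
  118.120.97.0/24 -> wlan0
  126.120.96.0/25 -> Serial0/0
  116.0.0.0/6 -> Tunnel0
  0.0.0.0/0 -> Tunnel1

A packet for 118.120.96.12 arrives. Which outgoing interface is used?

Loopback0

Routes whose prefix contains 118.120.96.12:
  0.0.0.0/0 (default, matches everything) -> Tunnel1
  116.0.0.0/6 (116.0.0.0 - 119.255.255.255) -> Tunnel0
  118.0.0.0/9 (118.0.0.0 - 118.127.255.255) -> Loopback0
More-specific entries that do NOT match:
  118.120.98.0/26 (118.120.98.0 - 118.120.98.63) does not contain 118.120.96.12
  126.120.96.0/25 (126.120.96.0 - 126.120.96.127) does not contain 118.120.96.12
  118.120.97.0/24 (118.120.97.0 - 118.120.97.255) does not contain 118.120.96.12
  118.124.0.0/16 (118.124.0.0 - 118.124.255.255) does not contain 118.120.96.12
Longest matching prefix is /9 -> interface Loopback0.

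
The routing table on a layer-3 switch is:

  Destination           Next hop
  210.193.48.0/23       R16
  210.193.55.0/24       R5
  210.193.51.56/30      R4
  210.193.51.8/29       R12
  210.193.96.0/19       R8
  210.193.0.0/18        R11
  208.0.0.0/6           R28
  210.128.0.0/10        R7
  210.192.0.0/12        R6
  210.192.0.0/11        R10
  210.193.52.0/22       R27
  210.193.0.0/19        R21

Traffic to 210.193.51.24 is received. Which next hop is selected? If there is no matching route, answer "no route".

R11

Routes whose prefix contains 210.193.51.24:
  208.0.0.0/6 (208.0.0.0 - 211.255.255.255) -> R28
  210.192.0.0/11 (210.192.0.0 - 210.223.255.255) -> R10
  210.192.0.0/12 (210.192.0.0 - 210.207.255.255) -> R6
  210.193.0.0/18 (210.193.0.0 - 210.193.63.255) -> R11
More-specific entries that do NOT match:
  210.193.51.56/30 (210.193.51.56 - 210.193.51.59) does not contain 210.193.51.24
  210.193.51.8/29 (210.193.51.8 - 210.193.51.15) does not contain 210.193.51.24
  210.193.55.0/24 (210.193.55.0 - 210.193.55.255) does not contain 210.193.51.24
  210.193.48.0/23 (210.193.48.0 - 210.193.49.255) does not contain 210.193.51.24
  210.193.52.0/22 (210.193.52.0 - 210.193.55.255) does not contain 210.193.51.24
  210.193.96.0/19 (210.193.96.0 - 210.193.127.255) does not contain 210.193.51.24
  210.193.0.0/19 (210.193.0.0 - 210.193.31.255) does not contain 210.193.51.24
Longest matching prefix is /18 -> next hop R11.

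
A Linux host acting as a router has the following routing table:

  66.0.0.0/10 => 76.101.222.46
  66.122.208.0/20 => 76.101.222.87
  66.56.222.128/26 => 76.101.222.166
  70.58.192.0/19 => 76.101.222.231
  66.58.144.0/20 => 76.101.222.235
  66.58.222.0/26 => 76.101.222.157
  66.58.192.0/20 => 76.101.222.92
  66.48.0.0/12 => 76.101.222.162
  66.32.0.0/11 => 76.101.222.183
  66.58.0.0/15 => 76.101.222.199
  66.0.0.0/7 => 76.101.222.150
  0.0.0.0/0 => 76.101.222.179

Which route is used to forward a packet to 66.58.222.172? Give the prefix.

Entries matching 66.58.222.172:
  0.0.0.0/0 (default, matches everything)
  66.0.0.0/7 (66.0.0.0 - 67.255.255.255)
  66.0.0.0/10 (66.0.0.0 - 66.63.255.255)
  66.32.0.0/11 (66.32.0.0 - 66.63.255.255)
  66.48.0.0/12 (66.48.0.0 - 66.63.255.255)
  66.58.0.0/15 (66.58.0.0 - 66.59.255.255)
Most specific is 66.58.0.0/15.

66.58.0.0/15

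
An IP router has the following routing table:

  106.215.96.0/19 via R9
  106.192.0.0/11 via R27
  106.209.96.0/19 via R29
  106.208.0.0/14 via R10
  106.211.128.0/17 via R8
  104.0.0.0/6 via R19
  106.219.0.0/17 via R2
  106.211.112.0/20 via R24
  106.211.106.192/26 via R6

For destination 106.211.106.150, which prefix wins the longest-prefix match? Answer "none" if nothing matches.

106.208.0.0/14

Entries matching 106.211.106.150:
  104.0.0.0/6 (104.0.0.0 - 107.255.255.255)
  106.192.0.0/11 (106.192.0.0 - 106.223.255.255)
  106.208.0.0/14 (106.208.0.0 - 106.211.255.255)
Most specific is 106.208.0.0/14.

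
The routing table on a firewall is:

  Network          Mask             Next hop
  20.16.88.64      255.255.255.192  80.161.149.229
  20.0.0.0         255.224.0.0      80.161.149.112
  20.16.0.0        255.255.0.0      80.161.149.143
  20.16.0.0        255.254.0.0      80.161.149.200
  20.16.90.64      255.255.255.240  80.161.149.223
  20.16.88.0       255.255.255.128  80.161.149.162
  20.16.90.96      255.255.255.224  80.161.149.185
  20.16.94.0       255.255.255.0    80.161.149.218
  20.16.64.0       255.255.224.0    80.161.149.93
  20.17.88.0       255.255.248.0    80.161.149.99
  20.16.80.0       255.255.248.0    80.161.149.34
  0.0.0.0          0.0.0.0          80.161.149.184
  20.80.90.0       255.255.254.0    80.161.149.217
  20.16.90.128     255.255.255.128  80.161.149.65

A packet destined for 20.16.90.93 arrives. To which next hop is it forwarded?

Routes whose prefix contains 20.16.90.93:
  0.0.0.0/0 (default, matches everything) -> 80.161.149.184
  20.0.0.0/11 (20.0.0.0 - 20.31.255.255) -> 80.161.149.112
  20.16.0.0/15 (20.16.0.0 - 20.17.255.255) -> 80.161.149.200
  20.16.0.0/16 (20.16.0.0 - 20.16.255.255) -> 80.161.149.143
  20.16.64.0/19 (20.16.64.0 - 20.16.95.255) -> 80.161.149.93
More-specific entries that do NOT match:
  20.16.90.64/28 (20.16.90.64 - 20.16.90.79) does not contain 20.16.90.93
  20.16.90.96/27 (20.16.90.96 - 20.16.90.127) does not contain 20.16.90.93
  20.16.88.64/26 (20.16.88.64 - 20.16.88.127) does not contain 20.16.90.93
  20.16.88.0/25 (20.16.88.0 - 20.16.88.127) does not contain 20.16.90.93
  20.16.90.128/25 (20.16.90.128 - 20.16.90.255) does not contain 20.16.90.93
  20.16.94.0/24 (20.16.94.0 - 20.16.94.255) does not contain 20.16.90.93
  20.80.90.0/23 (20.80.90.0 - 20.80.91.255) does not contain 20.16.90.93
  20.17.88.0/21 (20.17.88.0 - 20.17.95.255) does not contain 20.16.90.93
  20.16.80.0/21 (20.16.80.0 - 20.16.87.255) does not contain 20.16.90.93
Longest matching prefix is /19 -> next hop 80.161.149.93.

80.161.149.93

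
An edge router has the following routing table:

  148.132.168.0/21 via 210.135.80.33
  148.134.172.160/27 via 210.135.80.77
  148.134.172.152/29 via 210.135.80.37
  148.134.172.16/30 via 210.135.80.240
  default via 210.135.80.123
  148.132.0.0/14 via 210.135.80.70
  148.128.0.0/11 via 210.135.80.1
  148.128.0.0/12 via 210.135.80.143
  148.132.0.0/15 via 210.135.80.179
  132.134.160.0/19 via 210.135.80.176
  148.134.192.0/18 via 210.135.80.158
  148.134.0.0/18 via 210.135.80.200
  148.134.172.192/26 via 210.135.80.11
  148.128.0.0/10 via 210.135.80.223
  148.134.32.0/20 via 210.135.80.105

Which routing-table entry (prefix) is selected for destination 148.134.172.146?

148.132.0.0/14

Entries matching 148.134.172.146:
  0.0.0.0/0 (default, matches everything)
  148.128.0.0/10 (148.128.0.0 - 148.191.255.255)
  148.128.0.0/11 (148.128.0.0 - 148.159.255.255)
  148.128.0.0/12 (148.128.0.0 - 148.143.255.255)
  148.132.0.0/14 (148.132.0.0 - 148.135.255.255)
Most specific is 148.132.0.0/14.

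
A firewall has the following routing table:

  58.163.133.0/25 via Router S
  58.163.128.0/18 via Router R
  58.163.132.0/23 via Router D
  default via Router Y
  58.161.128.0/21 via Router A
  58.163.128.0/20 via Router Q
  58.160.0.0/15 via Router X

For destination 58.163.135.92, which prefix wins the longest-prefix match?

Entries matching 58.163.135.92:
  0.0.0.0/0 (default, matches everything)
  58.163.128.0/18 (58.163.128.0 - 58.163.191.255)
  58.163.128.0/20 (58.163.128.0 - 58.163.143.255)
Most specific is 58.163.128.0/20.

58.163.128.0/20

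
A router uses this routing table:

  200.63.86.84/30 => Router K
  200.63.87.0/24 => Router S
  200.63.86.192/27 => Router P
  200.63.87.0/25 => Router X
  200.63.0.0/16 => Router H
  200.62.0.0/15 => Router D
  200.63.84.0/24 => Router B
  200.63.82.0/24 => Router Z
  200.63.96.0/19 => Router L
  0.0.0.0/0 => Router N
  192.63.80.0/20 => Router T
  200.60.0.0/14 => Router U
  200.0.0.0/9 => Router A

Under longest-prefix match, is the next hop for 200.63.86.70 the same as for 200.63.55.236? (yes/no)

yes

200.63.86.70: longest match 200.63.0.0/16 -> Router H
200.63.55.236: longest match 200.63.0.0/16 -> Router H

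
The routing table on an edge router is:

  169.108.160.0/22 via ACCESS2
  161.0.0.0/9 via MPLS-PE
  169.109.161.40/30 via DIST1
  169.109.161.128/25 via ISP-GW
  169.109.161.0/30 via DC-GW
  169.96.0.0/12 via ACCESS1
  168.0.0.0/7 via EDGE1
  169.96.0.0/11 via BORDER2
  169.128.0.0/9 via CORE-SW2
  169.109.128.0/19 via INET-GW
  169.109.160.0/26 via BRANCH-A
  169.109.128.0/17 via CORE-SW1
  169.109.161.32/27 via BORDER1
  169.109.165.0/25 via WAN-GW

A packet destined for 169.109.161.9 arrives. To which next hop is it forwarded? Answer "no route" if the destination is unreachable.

CORE-SW1

Routes whose prefix contains 169.109.161.9:
  168.0.0.0/7 (168.0.0.0 - 169.255.255.255) -> EDGE1
  169.96.0.0/11 (169.96.0.0 - 169.127.255.255) -> BORDER2
  169.96.0.0/12 (169.96.0.0 - 169.111.255.255) -> ACCESS1
  169.109.128.0/17 (169.109.128.0 - 169.109.255.255) -> CORE-SW1
More-specific entries that do NOT match:
  169.109.161.40/30 (169.109.161.40 - 169.109.161.43) does not contain 169.109.161.9
  169.109.161.0/30 (169.109.161.0 - 169.109.161.3) does not contain 169.109.161.9
  169.109.161.32/27 (169.109.161.32 - 169.109.161.63) does not contain 169.109.161.9
  169.109.160.0/26 (169.109.160.0 - 169.109.160.63) does not contain 169.109.161.9
  169.109.161.128/25 (169.109.161.128 - 169.109.161.255) does not contain 169.109.161.9
  169.109.165.0/25 (169.109.165.0 - 169.109.165.127) does not contain 169.109.161.9
  169.108.160.0/22 (169.108.160.0 - 169.108.163.255) does not contain 169.109.161.9
  169.109.128.0/19 (169.109.128.0 - 169.109.159.255) does not contain 169.109.161.9
Longest matching prefix is /17 -> next hop CORE-SW1.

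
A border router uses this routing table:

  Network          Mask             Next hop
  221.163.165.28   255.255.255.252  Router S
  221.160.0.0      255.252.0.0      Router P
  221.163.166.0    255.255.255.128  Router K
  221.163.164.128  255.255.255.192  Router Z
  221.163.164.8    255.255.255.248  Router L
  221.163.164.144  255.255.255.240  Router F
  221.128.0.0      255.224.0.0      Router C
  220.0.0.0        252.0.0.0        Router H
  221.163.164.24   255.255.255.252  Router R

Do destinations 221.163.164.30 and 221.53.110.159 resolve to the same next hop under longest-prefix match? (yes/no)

221.163.164.30: longest match 221.160.0.0/14 -> Router P
221.53.110.159: longest match 220.0.0.0/6 -> Router H

no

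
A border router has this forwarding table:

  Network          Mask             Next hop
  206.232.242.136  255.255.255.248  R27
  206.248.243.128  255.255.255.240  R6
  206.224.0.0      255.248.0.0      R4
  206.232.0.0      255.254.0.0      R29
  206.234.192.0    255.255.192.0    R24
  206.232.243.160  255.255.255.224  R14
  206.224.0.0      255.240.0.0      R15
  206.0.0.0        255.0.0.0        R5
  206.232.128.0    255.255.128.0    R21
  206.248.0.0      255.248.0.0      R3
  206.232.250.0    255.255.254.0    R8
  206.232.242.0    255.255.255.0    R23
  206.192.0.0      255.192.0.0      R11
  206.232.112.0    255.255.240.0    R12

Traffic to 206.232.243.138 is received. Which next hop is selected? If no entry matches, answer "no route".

R21

Routes whose prefix contains 206.232.243.138:
  206.0.0.0/8 (206.0.0.0 - 206.255.255.255) -> R5
  206.192.0.0/10 (206.192.0.0 - 206.255.255.255) -> R11
  206.224.0.0/12 (206.224.0.0 - 206.239.255.255) -> R15
  206.232.0.0/15 (206.232.0.0 - 206.233.255.255) -> R29
  206.232.128.0/17 (206.232.128.0 - 206.232.255.255) -> R21
More-specific entries that do NOT match:
  206.232.242.136/29 (206.232.242.136 - 206.232.242.143) does not contain 206.232.243.138
  206.248.243.128/28 (206.248.243.128 - 206.248.243.143) does not contain 206.232.243.138
  206.232.243.160/27 (206.232.243.160 - 206.232.243.191) does not contain 206.232.243.138
  206.232.242.0/24 (206.232.242.0 - 206.232.242.255) does not contain 206.232.243.138
  206.232.250.0/23 (206.232.250.0 - 206.232.251.255) does not contain 206.232.243.138
  206.232.112.0/20 (206.232.112.0 - 206.232.127.255) does not contain 206.232.243.138
  206.234.192.0/18 (206.234.192.0 - 206.234.255.255) does not contain 206.232.243.138
Longest matching prefix is /17 -> next hop R21.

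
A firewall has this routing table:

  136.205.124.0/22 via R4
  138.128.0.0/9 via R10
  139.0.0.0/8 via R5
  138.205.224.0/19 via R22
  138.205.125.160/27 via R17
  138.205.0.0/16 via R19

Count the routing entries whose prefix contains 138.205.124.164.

Prefixes containing 138.205.124.164:
  138.128.0.0/9 (138.128.0.0 - 138.255.255.255)
  138.205.0.0/16 (138.205.0.0 - 138.205.255.255)
Total matching entries: 2.

2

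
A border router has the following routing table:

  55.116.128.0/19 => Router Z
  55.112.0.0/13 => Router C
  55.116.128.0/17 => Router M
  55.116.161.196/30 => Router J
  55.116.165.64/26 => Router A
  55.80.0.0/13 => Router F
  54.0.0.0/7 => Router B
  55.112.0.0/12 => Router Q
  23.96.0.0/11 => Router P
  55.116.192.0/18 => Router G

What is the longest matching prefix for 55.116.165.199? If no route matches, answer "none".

Entries matching 55.116.165.199:
  54.0.0.0/7 (54.0.0.0 - 55.255.255.255)
  55.112.0.0/12 (55.112.0.0 - 55.127.255.255)
  55.112.0.0/13 (55.112.0.0 - 55.119.255.255)
  55.116.128.0/17 (55.116.128.0 - 55.116.255.255)
Most specific is 55.116.128.0/17.

55.116.128.0/17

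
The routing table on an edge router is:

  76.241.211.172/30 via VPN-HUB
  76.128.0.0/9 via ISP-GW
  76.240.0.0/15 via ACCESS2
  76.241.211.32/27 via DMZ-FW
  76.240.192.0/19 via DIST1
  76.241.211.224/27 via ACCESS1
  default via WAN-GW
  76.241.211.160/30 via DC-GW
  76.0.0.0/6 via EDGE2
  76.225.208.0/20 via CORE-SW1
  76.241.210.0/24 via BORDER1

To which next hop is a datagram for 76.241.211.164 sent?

ACCESS2

Routes whose prefix contains 76.241.211.164:
  0.0.0.0/0 (default, matches everything) -> WAN-GW
  76.0.0.0/6 (76.0.0.0 - 79.255.255.255) -> EDGE2
  76.128.0.0/9 (76.128.0.0 - 76.255.255.255) -> ISP-GW
  76.240.0.0/15 (76.240.0.0 - 76.241.255.255) -> ACCESS2
More-specific entries that do NOT match:
  76.241.211.172/30 (76.241.211.172 - 76.241.211.175) does not contain 76.241.211.164
  76.241.211.160/30 (76.241.211.160 - 76.241.211.163) does not contain 76.241.211.164
  76.241.211.32/27 (76.241.211.32 - 76.241.211.63) does not contain 76.241.211.164
  76.241.211.224/27 (76.241.211.224 - 76.241.211.255) does not contain 76.241.211.164
  76.241.210.0/24 (76.241.210.0 - 76.241.210.255) does not contain 76.241.211.164
  76.225.208.0/20 (76.225.208.0 - 76.225.223.255) does not contain 76.241.211.164
  76.240.192.0/19 (76.240.192.0 - 76.240.223.255) does not contain 76.241.211.164
Longest matching prefix is /15 -> next hop ACCESS2.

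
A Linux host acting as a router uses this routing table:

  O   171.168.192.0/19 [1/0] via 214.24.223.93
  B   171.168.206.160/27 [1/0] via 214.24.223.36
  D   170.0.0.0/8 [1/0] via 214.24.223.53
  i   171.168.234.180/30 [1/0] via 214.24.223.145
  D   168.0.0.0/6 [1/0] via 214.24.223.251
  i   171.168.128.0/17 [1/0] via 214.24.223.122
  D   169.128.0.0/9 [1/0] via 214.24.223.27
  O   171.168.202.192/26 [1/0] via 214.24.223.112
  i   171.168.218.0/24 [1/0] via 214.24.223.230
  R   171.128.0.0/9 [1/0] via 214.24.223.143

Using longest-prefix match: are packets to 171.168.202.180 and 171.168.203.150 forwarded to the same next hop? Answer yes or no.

171.168.202.180: longest match 171.168.192.0/19 -> 214.24.223.93
171.168.203.150: longest match 171.168.192.0/19 -> 214.24.223.93

yes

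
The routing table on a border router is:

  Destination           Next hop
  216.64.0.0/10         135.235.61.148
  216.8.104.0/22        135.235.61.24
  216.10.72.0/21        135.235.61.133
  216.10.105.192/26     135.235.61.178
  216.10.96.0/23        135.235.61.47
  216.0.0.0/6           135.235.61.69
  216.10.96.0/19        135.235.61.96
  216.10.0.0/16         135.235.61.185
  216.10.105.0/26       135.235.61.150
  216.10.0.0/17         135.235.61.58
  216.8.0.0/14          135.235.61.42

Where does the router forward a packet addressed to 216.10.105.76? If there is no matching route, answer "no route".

135.235.61.96

Routes whose prefix contains 216.10.105.76:
  216.0.0.0/6 (216.0.0.0 - 219.255.255.255) -> 135.235.61.69
  216.8.0.0/14 (216.8.0.0 - 216.11.255.255) -> 135.235.61.42
  216.10.0.0/16 (216.10.0.0 - 216.10.255.255) -> 135.235.61.185
  216.10.0.0/17 (216.10.0.0 - 216.10.127.255) -> 135.235.61.58
  216.10.96.0/19 (216.10.96.0 - 216.10.127.255) -> 135.235.61.96
More-specific entries that do NOT match:
  216.10.105.192/26 (216.10.105.192 - 216.10.105.255) does not contain 216.10.105.76
  216.10.105.0/26 (216.10.105.0 - 216.10.105.63) does not contain 216.10.105.76
  216.10.96.0/23 (216.10.96.0 - 216.10.97.255) does not contain 216.10.105.76
  216.8.104.0/22 (216.8.104.0 - 216.8.107.255) does not contain 216.10.105.76
  216.10.72.0/21 (216.10.72.0 - 216.10.79.255) does not contain 216.10.105.76
Longest matching prefix is /19 -> next hop 135.235.61.96.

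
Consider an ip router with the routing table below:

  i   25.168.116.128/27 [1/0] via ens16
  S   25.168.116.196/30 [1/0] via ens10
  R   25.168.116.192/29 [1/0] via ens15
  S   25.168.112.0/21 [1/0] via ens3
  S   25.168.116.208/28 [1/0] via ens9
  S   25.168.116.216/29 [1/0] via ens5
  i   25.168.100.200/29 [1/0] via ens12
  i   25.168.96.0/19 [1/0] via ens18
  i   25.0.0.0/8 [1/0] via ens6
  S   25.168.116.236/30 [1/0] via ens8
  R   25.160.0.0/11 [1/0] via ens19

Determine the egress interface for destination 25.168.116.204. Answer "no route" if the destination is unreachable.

Routes whose prefix contains 25.168.116.204:
  25.0.0.0/8 (25.0.0.0 - 25.255.255.255) -> ens6
  25.160.0.0/11 (25.160.0.0 - 25.191.255.255) -> ens19
  25.168.96.0/19 (25.168.96.0 - 25.168.127.255) -> ens18
  25.168.112.0/21 (25.168.112.0 - 25.168.119.255) -> ens3
More-specific entries that do NOT match:
  25.168.116.196/30 (25.168.116.196 - 25.168.116.199) does not contain 25.168.116.204
  25.168.116.236/30 (25.168.116.236 - 25.168.116.239) does not contain 25.168.116.204
  25.168.116.192/29 (25.168.116.192 - 25.168.116.199) does not contain 25.168.116.204
  25.168.116.216/29 (25.168.116.216 - 25.168.116.223) does not contain 25.168.116.204
  25.168.100.200/29 (25.168.100.200 - 25.168.100.207) does not contain 25.168.116.204
  25.168.116.208/28 (25.168.116.208 - 25.168.116.223) does not contain 25.168.116.204
  25.168.116.128/27 (25.168.116.128 - 25.168.116.159) does not contain 25.168.116.204
Longest matching prefix is /21 -> interface ens3.

ens3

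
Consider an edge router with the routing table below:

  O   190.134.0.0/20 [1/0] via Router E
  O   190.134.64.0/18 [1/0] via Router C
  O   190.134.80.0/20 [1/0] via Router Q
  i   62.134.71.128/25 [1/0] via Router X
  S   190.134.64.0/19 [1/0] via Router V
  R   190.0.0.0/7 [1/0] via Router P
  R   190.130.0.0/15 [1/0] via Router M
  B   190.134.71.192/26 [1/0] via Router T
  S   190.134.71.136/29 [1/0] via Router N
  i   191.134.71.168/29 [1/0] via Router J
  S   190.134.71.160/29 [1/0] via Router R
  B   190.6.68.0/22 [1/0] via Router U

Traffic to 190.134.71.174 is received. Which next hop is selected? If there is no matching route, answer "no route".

Routes whose prefix contains 190.134.71.174:
  190.0.0.0/7 (190.0.0.0 - 191.255.255.255) -> Router P
  190.134.64.0/18 (190.134.64.0 - 190.134.127.255) -> Router C
  190.134.64.0/19 (190.134.64.0 - 190.134.95.255) -> Router V
More-specific entries that do NOT match:
  190.134.71.136/29 (190.134.71.136 - 190.134.71.143) does not contain 190.134.71.174
  191.134.71.168/29 (191.134.71.168 - 191.134.71.175) does not contain 190.134.71.174
  190.134.71.160/29 (190.134.71.160 - 190.134.71.167) does not contain 190.134.71.174
  190.134.71.192/26 (190.134.71.192 - 190.134.71.255) does not contain 190.134.71.174
  62.134.71.128/25 (62.134.71.128 - 62.134.71.255) does not contain 190.134.71.174
  190.6.68.0/22 (190.6.68.0 - 190.6.71.255) does not contain 190.134.71.174
  190.134.0.0/20 (190.134.0.0 - 190.134.15.255) does not contain 190.134.71.174
  190.134.80.0/20 (190.134.80.0 - 190.134.95.255) does not contain 190.134.71.174
Longest matching prefix is /19 -> next hop Router V.

Router V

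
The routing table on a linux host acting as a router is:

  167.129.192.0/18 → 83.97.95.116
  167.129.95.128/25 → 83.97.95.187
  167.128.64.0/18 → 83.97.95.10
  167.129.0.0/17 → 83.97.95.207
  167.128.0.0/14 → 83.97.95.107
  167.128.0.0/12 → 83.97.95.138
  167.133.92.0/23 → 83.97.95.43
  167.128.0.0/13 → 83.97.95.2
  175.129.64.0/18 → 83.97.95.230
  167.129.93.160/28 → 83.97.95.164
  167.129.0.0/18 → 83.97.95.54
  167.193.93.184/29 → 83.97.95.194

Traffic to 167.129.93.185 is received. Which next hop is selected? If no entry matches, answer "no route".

83.97.95.207

Routes whose prefix contains 167.129.93.185:
  167.128.0.0/12 (167.128.0.0 - 167.143.255.255) -> 83.97.95.138
  167.128.0.0/13 (167.128.0.0 - 167.135.255.255) -> 83.97.95.2
  167.128.0.0/14 (167.128.0.0 - 167.131.255.255) -> 83.97.95.107
  167.129.0.0/17 (167.129.0.0 - 167.129.127.255) -> 83.97.95.207
More-specific entries that do NOT match:
  167.193.93.184/29 (167.193.93.184 - 167.193.93.191) does not contain 167.129.93.185
  167.129.93.160/28 (167.129.93.160 - 167.129.93.175) does not contain 167.129.93.185
  167.129.95.128/25 (167.129.95.128 - 167.129.95.255) does not contain 167.129.93.185
  167.133.92.0/23 (167.133.92.0 - 167.133.93.255) does not contain 167.129.93.185
  167.129.192.0/18 (167.129.192.0 - 167.129.255.255) does not contain 167.129.93.185
  167.128.64.0/18 (167.128.64.0 - 167.128.127.255) does not contain 167.129.93.185
  175.129.64.0/18 (175.129.64.0 - 175.129.127.255) does not contain 167.129.93.185
  167.129.0.0/18 (167.129.0.0 - 167.129.63.255) does not contain 167.129.93.185
Longest matching prefix is /17 -> next hop 83.97.95.207.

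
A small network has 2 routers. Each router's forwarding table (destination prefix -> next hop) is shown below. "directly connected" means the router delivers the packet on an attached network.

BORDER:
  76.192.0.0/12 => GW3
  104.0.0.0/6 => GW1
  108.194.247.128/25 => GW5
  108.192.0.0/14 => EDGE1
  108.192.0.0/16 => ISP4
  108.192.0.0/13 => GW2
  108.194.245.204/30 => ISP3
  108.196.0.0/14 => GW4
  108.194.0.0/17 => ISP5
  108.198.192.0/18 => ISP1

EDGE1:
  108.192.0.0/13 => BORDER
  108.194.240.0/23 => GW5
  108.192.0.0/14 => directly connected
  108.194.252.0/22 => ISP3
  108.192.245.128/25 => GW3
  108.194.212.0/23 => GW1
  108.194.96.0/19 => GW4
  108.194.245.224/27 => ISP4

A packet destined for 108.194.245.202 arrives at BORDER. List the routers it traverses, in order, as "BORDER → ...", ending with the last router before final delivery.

At BORDER: longest match for 108.194.245.202 is 108.192.0.0/14 -> EDGE1
At EDGE1: longest match for 108.194.245.202 is 108.192.0.0/14 -> directly connected

BORDER → EDGE1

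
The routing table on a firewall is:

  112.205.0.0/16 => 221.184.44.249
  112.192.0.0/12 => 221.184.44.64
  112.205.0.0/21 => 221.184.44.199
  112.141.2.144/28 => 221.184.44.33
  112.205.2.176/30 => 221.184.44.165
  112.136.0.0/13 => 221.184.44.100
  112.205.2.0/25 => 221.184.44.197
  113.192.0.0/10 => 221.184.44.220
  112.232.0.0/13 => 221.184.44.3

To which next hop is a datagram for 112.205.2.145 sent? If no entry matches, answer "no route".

Routes whose prefix contains 112.205.2.145:
  112.192.0.0/12 (112.192.0.0 - 112.207.255.255) -> 221.184.44.64
  112.205.0.0/16 (112.205.0.0 - 112.205.255.255) -> 221.184.44.249
  112.205.0.0/21 (112.205.0.0 - 112.205.7.255) -> 221.184.44.199
More-specific entries that do NOT match:
  112.205.2.176/30 (112.205.2.176 - 112.205.2.179) does not contain 112.205.2.145
  112.141.2.144/28 (112.141.2.144 - 112.141.2.159) does not contain 112.205.2.145
  112.205.2.0/25 (112.205.2.0 - 112.205.2.127) does not contain 112.205.2.145
Longest matching prefix is /21 -> next hop 221.184.44.199.

221.184.44.199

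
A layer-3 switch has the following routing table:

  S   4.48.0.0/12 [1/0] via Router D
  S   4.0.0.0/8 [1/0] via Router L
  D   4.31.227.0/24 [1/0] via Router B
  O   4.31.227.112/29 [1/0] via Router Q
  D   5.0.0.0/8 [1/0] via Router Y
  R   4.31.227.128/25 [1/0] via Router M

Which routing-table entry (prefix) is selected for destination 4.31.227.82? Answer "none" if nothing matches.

Entries matching 4.31.227.82:
  4.0.0.0/8 (4.0.0.0 - 4.255.255.255)
  4.31.227.0/24 (4.31.227.0 - 4.31.227.255)
Most specific is 4.31.227.0/24.

4.31.227.0/24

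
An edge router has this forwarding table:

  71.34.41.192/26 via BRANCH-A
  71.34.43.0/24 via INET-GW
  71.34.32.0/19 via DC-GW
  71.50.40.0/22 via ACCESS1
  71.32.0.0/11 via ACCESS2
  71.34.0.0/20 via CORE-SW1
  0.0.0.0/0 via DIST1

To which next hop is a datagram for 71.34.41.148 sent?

Routes whose prefix contains 71.34.41.148:
  0.0.0.0/0 (default, matches everything) -> DIST1
  71.32.0.0/11 (71.32.0.0 - 71.63.255.255) -> ACCESS2
  71.34.32.0/19 (71.34.32.0 - 71.34.63.255) -> DC-GW
More-specific entries that do NOT match:
  71.34.41.192/26 (71.34.41.192 - 71.34.41.255) does not contain 71.34.41.148
  71.34.43.0/24 (71.34.43.0 - 71.34.43.255) does not contain 71.34.41.148
  71.50.40.0/22 (71.50.40.0 - 71.50.43.255) does not contain 71.34.41.148
  71.34.0.0/20 (71.34.0.0 - 71.34.15.255) does not contain 71.34.41.148
Longest matching prefix is /19 -> next hop DC-GW.

DC-GW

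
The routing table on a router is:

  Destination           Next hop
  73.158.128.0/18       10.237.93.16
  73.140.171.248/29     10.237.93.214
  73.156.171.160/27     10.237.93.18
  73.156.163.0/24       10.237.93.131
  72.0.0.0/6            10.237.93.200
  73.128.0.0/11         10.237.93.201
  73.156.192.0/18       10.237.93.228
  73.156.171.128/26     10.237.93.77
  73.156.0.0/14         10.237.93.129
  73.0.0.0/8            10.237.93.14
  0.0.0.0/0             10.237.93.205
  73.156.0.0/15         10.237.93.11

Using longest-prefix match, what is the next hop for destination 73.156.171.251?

Routes whose prefix contains 73.156.171.251:
  0.0.0.0/0 (default, matches everything) -> 10.237.93.205
  72.0.0.0/6 (72.0.0.0 - 75.255.255.255) -> 10.237.93.200
  73.0.0.0/8 (73.0.0.0 - 73.255.255.255) -> 10.237.93.14
  73.128.0.0/11 (73.128.0.0 - 73.159.255.255) -> 10.237.93.201
  73.156.0.0/14 (73.156.0.0 - 73.159.255.255) -> 10.237.93.129
  73.156.0.0/15 (73.156.0.0 - 73.157.255.255) -> 10.237.93.11
More-specific entries that do NOT match:
  73.140.171.248/29 (73.140.171.248 - 73.140.171.255) does not contain 73.156.171.251
  73.156.171.160/27 (73.156.171.160 - 73.156.171.191) does not contain 73.156.171.251
  73.156.171.128/26 (73.156.171.128 - 73.156.171.191) does not contain 73.156.171.251
  73.156.163.0/24 (73.156.163.0 - 73.156.163.255) does not contain 73.156.171.251
  73.158.128.0/18 (73.158.128.0 - 73.158.191.255) does not contain 73.156.171.251
  73.156.192.0/18 (73.156.192.0 - 73.156.255.255) does not contain 73.156.171.251
Longest matching prefix is /15 -> next hop 10.237.93.11.

10.237.93.11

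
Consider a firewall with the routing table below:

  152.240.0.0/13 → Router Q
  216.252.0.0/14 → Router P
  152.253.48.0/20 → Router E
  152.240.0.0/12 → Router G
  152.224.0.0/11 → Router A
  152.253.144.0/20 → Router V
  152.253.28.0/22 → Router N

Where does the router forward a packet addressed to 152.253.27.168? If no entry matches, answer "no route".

Router G

Routes whose prefix contains 152.253.27.168:
  152.224.0.0/11 (152.224.0.0 - 152.255.255.255) -> Router A
  152.240.0.0/12 (152.240.0.0 - 152.255.255.255) -> Router G
More-specific entries that do NOT match:
  152.253.28.0/22 (152.253.28.0 - 152.253.31.255) does not contain 152.253.27.168
  152.253.48.0/20 (152.253.48.0 - 152.253.63.255) does not contain 152.253.27.168
  152.253.144.0/20 (152.253.144.0 - 152.253.159.255) does not contain 152.253.27.168
  216.252.0.0/14 (216.252.0.0 - 216.255.255.255) does not contain 152.253.27.168
  152.240.0.0/13 (152.240.0.0 - 152.247.255.255) does not contain 152.253.27.168
Longest matching prefix is /12 -> next hop Router G.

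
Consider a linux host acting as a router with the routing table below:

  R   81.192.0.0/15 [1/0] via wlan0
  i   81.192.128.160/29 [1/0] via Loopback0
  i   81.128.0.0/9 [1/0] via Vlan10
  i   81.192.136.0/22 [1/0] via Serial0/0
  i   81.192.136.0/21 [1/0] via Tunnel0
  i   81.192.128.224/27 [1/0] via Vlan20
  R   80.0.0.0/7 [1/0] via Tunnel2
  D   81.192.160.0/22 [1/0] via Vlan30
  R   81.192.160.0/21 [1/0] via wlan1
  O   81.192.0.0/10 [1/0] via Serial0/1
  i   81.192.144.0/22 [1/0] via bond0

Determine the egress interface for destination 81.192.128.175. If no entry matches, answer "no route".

wlan0

Routes whose prefix contains 81.192.128.175:
  80.0.0.0/7 (80.0.0.0 - 81.255.255.255) -> Tunnel2
  81.128.0.0/9 (81.128.0.0 - 81.255.255.255) -> Vlan10
  81.192.0.0/10 (81.192.0.0 - 81.255.255.255) -> Serial0/1
  81.192.0.0/15 (81.192.0.0 - 81.193.255.255) -> wlan0
More-specific entries that do NOT match:
  81.192.128.160/29 (81.192.128.160 - 81.192.128.167) does not contain 81.192.128.175
  81.192.128.224/27 (81.192.128.224 - 81.192.128.255) does not contain 81.192.128.175
  81.192.136.0/22 (81.192.136.0 - 81.192.139.255) does not contain 81.192.128.175
  81.192.160.0/22 (81.192.160.0 - 81.192.163.255) does not contain 81.192.128.175
  81.192.144.0/22 (81.192.144.0 - 81.192.147.255) does not contain 81.192.128.175
  81.192.136.0/21 (81.192.136.0 - 81.192.143.255) does not contain 81.192.128.175
  81.192.160.0/21 (81.192.160.0 - 81.192.167.255) does not contain 81.192.128.175
Longest matching prefix is /15 -> interface wlan0.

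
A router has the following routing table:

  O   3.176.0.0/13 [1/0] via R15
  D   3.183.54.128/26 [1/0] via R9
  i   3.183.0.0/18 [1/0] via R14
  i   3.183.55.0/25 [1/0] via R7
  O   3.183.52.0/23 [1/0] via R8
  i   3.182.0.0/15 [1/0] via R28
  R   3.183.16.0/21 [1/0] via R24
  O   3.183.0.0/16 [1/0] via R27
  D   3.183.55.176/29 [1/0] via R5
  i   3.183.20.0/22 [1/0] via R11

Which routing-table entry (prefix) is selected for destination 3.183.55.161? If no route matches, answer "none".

3.183.0.0/18

Entries matching 3.183.55.161:
  3.176.0.0/13 (3.176.0.0 - 3.183.255.255)
  3.182.0.0/15 (3.182.0.0 - 3.183.255.255)
  3.183.0.0/16 (3.183.0.0 - 3.183.255.255)
  3.183.0.0/18 (3.183.0.0 - 3.183.63.255)
Most specific is 3.183.0.0/18.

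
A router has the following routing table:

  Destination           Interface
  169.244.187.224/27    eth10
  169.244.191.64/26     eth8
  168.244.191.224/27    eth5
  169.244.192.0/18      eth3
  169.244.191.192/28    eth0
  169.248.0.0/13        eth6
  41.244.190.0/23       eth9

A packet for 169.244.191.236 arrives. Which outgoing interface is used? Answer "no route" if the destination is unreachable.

No entry's prefix contains 169.244.191.236; there is no default route.

no route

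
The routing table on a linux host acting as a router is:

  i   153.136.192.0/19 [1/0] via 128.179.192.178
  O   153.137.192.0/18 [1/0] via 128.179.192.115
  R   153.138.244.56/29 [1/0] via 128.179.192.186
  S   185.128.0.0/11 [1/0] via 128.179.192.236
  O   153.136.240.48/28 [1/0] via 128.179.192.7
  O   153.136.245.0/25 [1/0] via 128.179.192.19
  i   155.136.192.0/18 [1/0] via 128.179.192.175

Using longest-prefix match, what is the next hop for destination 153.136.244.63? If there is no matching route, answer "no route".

No entry's prefix contains 153.136.244.63; there is no default route.

no route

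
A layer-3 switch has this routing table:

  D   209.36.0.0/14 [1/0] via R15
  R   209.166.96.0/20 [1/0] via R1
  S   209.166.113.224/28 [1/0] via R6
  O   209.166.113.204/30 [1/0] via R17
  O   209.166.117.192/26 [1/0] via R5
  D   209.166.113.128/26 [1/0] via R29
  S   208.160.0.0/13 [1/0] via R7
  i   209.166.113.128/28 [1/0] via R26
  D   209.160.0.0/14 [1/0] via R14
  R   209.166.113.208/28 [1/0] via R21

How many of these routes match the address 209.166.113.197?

No listed prefix contains 209.166.113.197.
Total matching entries: 0.

0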